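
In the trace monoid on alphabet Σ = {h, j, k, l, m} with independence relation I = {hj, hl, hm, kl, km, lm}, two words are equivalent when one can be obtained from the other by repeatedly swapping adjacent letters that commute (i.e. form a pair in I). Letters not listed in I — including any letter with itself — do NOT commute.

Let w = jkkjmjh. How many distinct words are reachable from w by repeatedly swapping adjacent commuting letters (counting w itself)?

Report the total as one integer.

4

piece 0:j — minimal
piece 1:k rests on {0:j}
piece 2:k rests on {1:k}
piece 3:j rests on {2:k}
piece 4:m rests on {3:j}
piece 5:j rests on {4:m}
piece 6:h rests on {2:k}
minimal pieces: {0:j}
ways to finish when only these pieces remain (= sum over removing one remaining piece with nothing left below it):
  1 left: {5}→1  {6}→1
  2 left: {4,5}→1  {5,6}→2
  3 left: {3,4,5}→1  {4,5,6}→3
  4 left: {3,4,5,6}→4
  5 left: {2,3,4,5,6}→4
  placing 0:j first → 4 extensions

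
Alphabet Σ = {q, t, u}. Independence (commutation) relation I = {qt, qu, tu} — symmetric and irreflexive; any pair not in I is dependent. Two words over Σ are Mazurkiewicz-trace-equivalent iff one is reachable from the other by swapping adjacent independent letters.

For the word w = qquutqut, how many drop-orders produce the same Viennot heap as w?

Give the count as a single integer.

560

drop 0:q onto floor
drop 1:q onto {0:q}
drop 2:u onto floor
drop 3:u onto {2:u}
drop 4:t onto floor
drop 5:q onto {1:q}
drop 6:u onto {3:u}
drop 7:t onto {4:t}
ground layer = {0:q, 2:u, 4:t}
drop-orders for the pieces not yet dropped (sum over which currently-grounded one goes next):
  1 to go: {5} 1  {6} 1  {7} 1
  2 to go: {1,5} 1  {3,6} 1  {4,7} 1  {5,6} 2  {5,7} 2  {6,7} 2
  3 to go: {0,1,5} 1  {1,5,6} 3  {1,5,7} 3  {2,3,6} 1  {3,5,6} 3  {3,6,7} 3  {4,5,7} 3  {4,6,7} 3  {5,6,7} 6
  4 to go: {0,1,5,6} 4  {0,1,5,7} 4  {1,3,5,6} 6  {1,4,5,7} 6  {1,5,6,7} 12  {2,3,5,6} 4  {2,3,6,7} 4  {3,4,6,7} 6  {3,5,6,7} 12  {4,5,6,7} 12
  5 to go: {0,1,3,5,6} 10  {0,1,4,5,7} 10  {0,1,5,6,7} 20  {1,2,3,5,6} 10  {1,3,5,6,7} 30  {1,4,5,6,7} 30  {2,3,4,6,7} 10  {2,3,5,6,7} 20  {3,4,5,6,7} 30
  6 to go: {0,1,2,3,5,6} 20  {0,1,3,5,6,7} 60  {0,1,4,5,6,7} 60  {1,2,3,5,6,7} 60  {1,3,4,5,6,7} 90  {2,3,4,5,6,7} 60
  if 0:q drops first: 210 orders
  if 2:u drops first: 210 orders
  if 4:t drops first: 140 orders
heap linearizations: 560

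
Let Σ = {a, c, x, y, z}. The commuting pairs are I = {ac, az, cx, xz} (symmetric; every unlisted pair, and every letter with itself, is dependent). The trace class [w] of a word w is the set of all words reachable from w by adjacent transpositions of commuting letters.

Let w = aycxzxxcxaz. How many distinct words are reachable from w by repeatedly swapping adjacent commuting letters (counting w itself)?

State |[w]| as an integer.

drop 0:a onto floor
drop 1:y onto {0:a}
drop 2:c onto {1:y}
drop 3:x onto {1:y}
drop 4:z onto {2:c}
drop 5:x onto {3:x}
drop 6:x onto {5:x}
drop 7:c onto {4:z}
drop 8:x onto {6:x}
drop 9:a onto {8:x}
drop 10:z onto {7:c}
ground layer = {0:a}
drop-orders for the pieces not yet dropped (sum over which currently-grounded one goes next):
  1 to go: {9} 1  {10} 1
  2 to go: {7,10} 1  {8,9} 1  {9,10} 2
  3 to go: {4,7,10} 1  {6,8,9} 1  {7,9,10} 3  {8,9,10} 3
  4 to go: {2,4,7,10} 1  {4,7,9,10} 4  {5,6,8,9} 1  {6,8,9,10} 4  {7,8,9,10} 6
  5 to go: {2,4,7,9,10} 5  {3,5,6,8,9} 1  {4,7,8,9,10} 10  {5,6,8,9,10} 5  {6,7,8,9,10} 10
  6 to go: {2,4,7,8,9,10} 15  {3,5,6,8,9,10} 6  {4,6,7,8,9,10} 20  {5,6,7,8,9,10} 15
  7 to go: {2,4,6,7,8,9,10} 35  {3,5,6,7,8,9,10} 21  {4,5,6,7,8,9,10} 35
  8 to go: {2,4,5,6,7,8,9,10} 70  {3,4,5,6,7,8,9,10} 56
  9 to go: {2,3,4,5,6,7,8,9,10} 126
  if 0:a drops first: 126 orders

126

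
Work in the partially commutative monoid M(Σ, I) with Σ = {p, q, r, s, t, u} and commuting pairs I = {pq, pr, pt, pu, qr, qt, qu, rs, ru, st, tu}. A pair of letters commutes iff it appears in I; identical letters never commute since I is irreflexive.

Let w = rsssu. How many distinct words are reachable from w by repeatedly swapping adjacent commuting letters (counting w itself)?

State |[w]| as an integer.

piece 0:r — minimal
piece 1:s — minimal
piece 2:s rests on {1:s}
piece 3:s rests on {2:s}
piece 4:u rests on {3:s}
minimal pieces: {0:r, 1:s}
ways to finish when only these pieces remain (= sum over removing one remaining piece with nothing left below it):
  1 left: {0}→1  {4}→1
  2 left: {0,4}→2  {3,4}→1
  3 left: {0,3,4}→3  {2,3,4}→1
  placing 0:r first → 1 extensions
  placing 1:s first → 4 extensions
total linear extensions = 5

5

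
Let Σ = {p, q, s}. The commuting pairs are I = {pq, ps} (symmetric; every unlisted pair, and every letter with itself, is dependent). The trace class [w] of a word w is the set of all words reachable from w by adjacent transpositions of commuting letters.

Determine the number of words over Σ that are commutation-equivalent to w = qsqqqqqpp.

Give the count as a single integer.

36

#0=q has no predecessor
#1=s depends on [0:q]
#2=q depends on [1:s]
#3=q depends on [2:q]
#4=q depends on [3:q]
#5=q depends on [4:q]
#6=q depends on [5:q]
#7=p has no predecessor
#8=p depends on [7:p]
sources: [0:q, 7:p]
N(rest) = Σ N(rest − s) over sources s of rest; N(one piece) = 1:
  size 1 → [6]=1  [8]=1
  size 2 → [5,6]=1  [6,8]=2  [7,8]=1
  size 3 → [4,5,6]=1  [5,6,8]=3  [6,7,8]=3
  size 4 → [3,4,5,6]=1  [4,5,6,8]=4  [5,6,7,8]=6
  size 5 → [2,3,4,5,6]=1  [3,4,5,6,8]=5  [4,5,6,7,8]=10
  size 6 → [1,2,3,4,5,6]=1  [2,3,4,5,6,8]=6  [3,4,5,6,7,8]=15
  size 7 → [0,1,2,3,4,5,6]=1  [1,2,3,4,5,6,8]=7  [2,3,4,5,6,7,8]=21
  first=0(q) contributes 28
  first=7(p) contributes 8
|[w]| = 36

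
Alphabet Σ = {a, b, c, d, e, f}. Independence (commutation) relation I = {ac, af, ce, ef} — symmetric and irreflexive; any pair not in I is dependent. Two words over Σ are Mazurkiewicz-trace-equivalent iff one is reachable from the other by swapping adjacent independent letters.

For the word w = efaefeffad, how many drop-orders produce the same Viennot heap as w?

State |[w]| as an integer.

piece 0:e — minimal
piece 1:f — minimal
piece 2:a rests on {0:e}
piece 3:e rests on {2:a}
piece 4:f rests on {1:f}
piece 5:e rests on {3:e}
piece 6:f rests on {4:f}
piece 7:f rests on {6:f}
piece 8:a rests on {5:e}
piece 9:d rests on {7:f, 8:a}
minimal pieces: {0:e, 1:f}
ways to finish when only these pieces remain (= sum over removing one remaining piece with nothing left below it):
  1 left: {9}→1
  2 left: {7,9}→1  {8,9}→1
  3 left: {5,8,9}→1  {6,7,9}→1  {7,8,9}→2
  4 left: {3,5,8,9}→1  {4,6,7,9}→1  {5,7,8,9}→3  {6,7,8,9}→3
  5 left: {1,4,6,7,9}→1  {2,3,5,8,9}→1  {3,5,7,8,9}→4  {4,6,7,8,9}→4  {5,6,7,8,9}→6
  6 left: {0,2,3,5,8,9}→1  {1,4,6,7,8,9}→5  {2,3,5,7,8,9}→5  {3,5,6,7,8,9}→10  {4,5,6,7,8,9}→10
  7 left: {0,2,3,5,7,8,9}→6  {1,4,5,6,7,8,9}→15  {2,3,5,6,7,8,9}→15  {3,4,5,6,7,8,9}→20
  8 left: {0,2,3,5,6,7,8,9}→21  {1,3,4,5,6,7,8,9}→35  {2,3,4,5,6,7,8,9}→35
  placing 0:e first → 70 extensions
  placing 1:f first → 56 extensions
total linear extensions = 126

126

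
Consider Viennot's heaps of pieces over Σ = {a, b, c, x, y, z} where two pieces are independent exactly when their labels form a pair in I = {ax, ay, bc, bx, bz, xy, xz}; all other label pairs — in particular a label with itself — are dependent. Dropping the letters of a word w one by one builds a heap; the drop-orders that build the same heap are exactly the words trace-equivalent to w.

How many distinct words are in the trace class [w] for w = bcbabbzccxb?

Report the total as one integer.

piece 0:b — minimal
piece 1:c — minimal
piece 2:b rests on {0:b}
piece 3:a rests on {1:c, 2:b}
piece 4:b rests on {3:a}
piece 5:b rests on {4:b}
piece 6:z rests on {3:a}
piece 7:c rests on {6:z}
piece 8:c rests on {7:c}
piece 9:x rests on {8:c}
piece 10:b rests on {5:b}
minimal pieces: {0:b, 1:c}
ways to finish when only these pieces remain (= sum over removing one remaining piece with nothing left below it):
  1 left: {9}→1  {10}→1
  2 left: {5,10}→1  {8,9}→1  {9,10}→2
  3 left: {4,5,10}→1  {5,9,10}→3  {7,8,9}→1  {8,9,10}→3
  4 left: {4,5,9,10}→4  {5,8,9,10}→6  {6,7,8,9}→1  {7,8,9,10}→4
  5 left: {4,5,8,9,10}→10  {5,7,8,9,10}→10  {6,7,8,9,10}→5
  6 left: {4,5,7,8,9,10}→20  {5,6,7,8,9,10}→15
  7 left: {4,5,6,7,8,9,10}→35
  8 left: {3,4,5,6,7,8,9,10}→35
  9 left: {1,3,4,5,6,7,8,9,10}→35  {2,3,4,5,6,7,8,9,10}→35
  placing 0:b first → 70 extensions
  placing 1:c first → 35 extensions
total linear extensions = 105

105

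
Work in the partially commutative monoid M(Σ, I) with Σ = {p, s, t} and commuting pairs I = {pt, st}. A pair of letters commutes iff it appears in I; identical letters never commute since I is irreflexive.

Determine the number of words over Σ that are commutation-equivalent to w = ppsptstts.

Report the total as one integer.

0(p) covers ∅
1(p) covers 0:p
2(s) covers 1:p
3(p) covers 2:s
4(t) covers ∅
5(s) covers 3:p
6(t) covers 4:t
7(t) covers 6:t
8(s) covers 5:s
floor of heap: 0:p, 4:t
completions by unplaced set U, small U first (add the entries for U minus each lowest piece of U):
  |U|=1: {7}:1  {8}:1
  |U|=2: {5,8}:1  {6,7}:1  {7,8}:2
  |U|=3: {3,5,8}:1  {4,6,7}:1  {5,7,8}:3  {6,7,8}:3
  |U|=4: {2,3,5,8}:1  {3,5,7,8}:4  {4,6,7,8}:4  {5,6,7,8}:6
  |U|=5: {1,2,3,5,8}:1  {2,3,5,7,8}:5  {3,5,6,7,8}:10  {4,5,6,7,8}:10
  |U|=6: {0,1,2,3,5,8}:1  {1,2,3,5,7,8}:6  {2,3,5,6,7,8}:15  {3,4,5,6,7,8}:20
  |U|=7: {0,1,2,3,5,7,8}:7  {1,2,3,5,6,7,8}:21  {2,3,4,5,6,7,8}:35
  start at 0(p): 56
  start at 4(t): 28
sum over floor = 84

84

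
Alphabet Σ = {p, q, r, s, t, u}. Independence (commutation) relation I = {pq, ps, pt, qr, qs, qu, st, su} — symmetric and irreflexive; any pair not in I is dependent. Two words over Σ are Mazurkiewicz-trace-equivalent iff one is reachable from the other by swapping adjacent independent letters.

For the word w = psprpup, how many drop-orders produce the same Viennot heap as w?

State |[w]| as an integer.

3

piece 0:p — minimal
piece 1:s — minimal
piece 2:p rests on {0:p}
piece 3:r rests on {1:s, 2:p}
piece 4:p rests on {3:r}
piece 5:u rests on {4:p}
piece 6:p rests on {5:u}
minimal pieces: {0:p, 1:s}
ways to finish when only these pieces remain (= sum over removing one remaining piece with nothing left below it):
  1 left: {6}→1
  2 left: {5,6}→1
  3 left: {4,5,6}→1
  4 left: {3,4,5,6}→1
  5 left: {1,3,4,5,6}→1  {2,3,4,5,6}→1
  placing 0:p first → 2 extensions
  placing 1:s first → 1 extensions
total linear extensions = 3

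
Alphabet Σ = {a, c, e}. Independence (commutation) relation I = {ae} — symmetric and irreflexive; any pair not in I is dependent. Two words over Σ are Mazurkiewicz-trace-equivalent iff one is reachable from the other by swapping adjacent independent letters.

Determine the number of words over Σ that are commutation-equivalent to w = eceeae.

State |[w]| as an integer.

#0=e has no predecessor
#1=c depends on [0:e]
#2=e depends on [1:c]
#3=e depends on [2:e]
#4=a depends on [1:c]
#5=e depends on [3:e]
sources: [0:e]
N(rest) = Σ N(rest − s) over sources s of rest; N(one piece) = 1:
  size 1 → [4]=1  [5]=1
  size 2 → [3,5]=1  [4,5]=2
  size 3 → [2,3,5]=1  [3,4,5]=3
  size 4 → [2,3,4,5]=4
  first=0(e) contributes 4

4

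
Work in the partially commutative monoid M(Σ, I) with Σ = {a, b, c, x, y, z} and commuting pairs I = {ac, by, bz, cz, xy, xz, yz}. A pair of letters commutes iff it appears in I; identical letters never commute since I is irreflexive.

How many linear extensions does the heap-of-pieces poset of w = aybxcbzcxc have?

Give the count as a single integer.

27

#0=a has no predecessor
#1=y depends on [0:a]
#2=b depends on [0:a]
#3=x depends on [2:b]
#4=c depends on [1:y, 3:x]
#5=b depends on [4:c]
#6=z depends on [0:a]
#7=c depends on [5:b]
#8=x depends on [7:c]
#9=c depends on [8:x]
sources: [0:a]
N(rest) = Σ N(rest − s) over sources s of rest; N(one piece) = 1:
  size 1 → [6]=1  [9]=1
  size 2 → [6,9]=2  [8,9]=1
  size 3 → [6,8,9]=3  [7,8,9]=1
  size 4 → [5,7,8,9]=1  [6,7,8,9]=4
  size 5 → [4,5,7,8,9]=1  [5,6,7,8,9]=5
  size 6 → [1,4,5,7,8,9]=1  [3,4,5,7,8,9]=1  [4,5,6,7,8,9]=6
  size 7 → [1,3,4,5,7,8,9]=2  [1,4,5,6,7,8,9]=7  [2,3,4,5,7,8,9]=1  [3,4,5,6,7,8,9]=7
  size 8 → [1,2,3,4,5,7,8,9]=3  [1,3,4,5,6,7,8,9]=16  [2,3,4,5,6,7,8,9]=8
  first=0(a) contributes 27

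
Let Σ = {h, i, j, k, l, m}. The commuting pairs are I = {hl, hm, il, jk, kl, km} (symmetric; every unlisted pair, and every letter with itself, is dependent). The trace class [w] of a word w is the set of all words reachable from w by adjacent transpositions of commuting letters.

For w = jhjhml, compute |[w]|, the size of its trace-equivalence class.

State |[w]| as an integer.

drop 0:j onto floor
drop 1:h onto {0:j}
drop 2:j onto {1:h}
drop 3:h onto {2:j}
drop 4:m onto {2:j}
drop 5:l onto {4:m}
ground layer = {0:j}
drop-orders for the pieces not yet dropped (sum over which currently-grounded one goes next):
  1 to go: {3} 1  {5} 1
  2 to go: {3,5} 2  {4,5} 1
  3 to go: {3,4,5} 3
  4 to go: {2,3,4,5} 3
  if 0:j drops first: 3 orders

3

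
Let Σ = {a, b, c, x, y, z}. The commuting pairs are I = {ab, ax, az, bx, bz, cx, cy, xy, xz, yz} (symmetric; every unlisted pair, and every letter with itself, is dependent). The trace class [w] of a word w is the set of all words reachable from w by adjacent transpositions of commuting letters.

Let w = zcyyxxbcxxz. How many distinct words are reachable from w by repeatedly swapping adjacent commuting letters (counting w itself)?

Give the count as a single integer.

drop 0:z onto floor
drop 1:c onto {0:z}
drop 2:y onto floor
drop 3:y onto {2:y}
drop 4:x onto floor
drop 5:x onto {4:x}
drop 6:b onto {1:c, 3:y}
drop 7:c onto {6:b}
drop 8:x onto {5:x}
drop 9:x onto {8:x}
drop 10:z onto {7:c}
ground layer = {0:z, 2:y, 4:x}
drop-orders for the pieces not yet dropped (sum over which currently-grounded one goes next):
  1 to go: {9} 1  {10} 1
  2 to go: {7,10} 1  {8,9} 1  {9,10} 2
  3 to go: {5,8,9} 1  {6,7,10} 1  {7,9,10} 3  {8,9,10} 3
  4 to go: {1,6,7,10} 1  {3,6,7,10} 1  {4,5,8,9} 1  {5,8,9,10} 4  {6,7,9,10} 4  {7,8,9,10} 6
  5 to go: {0,1,6,7,10} 1  {1,3,6,7,10} 2  {1,6,7,9,10} 5  {2,3,6,7,10} 1  {3,6,7,9,10} 5  {4,5,8,9,10} 5  {5,7,8,9,10} 10  {6,7,8,9,10} 10
  6 to go: {0,1,3,6,7,10} 3  {0,1,6,7,9,10} 6  {1,2,3,6,7,10} 3  {1,3,6,7,9,10} 12  {1,6,7,8,9,10} 15  {2,3,6,7,9,10} 6  {3,6,7,8,9,10} 15  {4,5,7,8,9,10} 15  {5,6,7,8,9,10} 20
  7 to go: {0,1,2,3,6,7,10} 6  {0,1,3,6,7,9,10} 21  {0,1,6,7,8,9,10} 21  {1,2,3,6,7,9,10} 21  {1,3,6,7,8,9,10} 42  {1,5,6,7,8,9,10} 35  {2,3,6,7,8,9,10} 21  {3,5,6,7,8,9,10} 35  {4,5,6,7,8,9,10} 35
  8 to go: {0,1,2,3,6,7,9,10} 48  {0,1,3,6,7,8,9,10} 84  {0,1,5,6,7,8,9,10} 56  {1,2,3,6,7,8,9,10} 84  {1,3,5,6,7,8,9,10} 112  {1,4,5,6,7,8,9,10} 70  {2,3,5,6,7,8,9,10} 56  {3,4,5,6,7,8,9,10} 70
  9 to go: {0,1,2,3,6,7,8,9,10} 216  {0,1,3,5,6,7,8,9,10} 252  {0,1,4,5,6,7,8,9,10} 126  {1,2,3,5,6,7,8,9,10} 252  {1,3,4,5,6,7,8,9,10} 252  {2,3,4,5,6,7,8,9,10} 126
  if 0:z drops first: 630 orders
  if 2:y drops first: 630 orders
  if 4:x drops first: 720 orders
heap linearizations: 1980

1980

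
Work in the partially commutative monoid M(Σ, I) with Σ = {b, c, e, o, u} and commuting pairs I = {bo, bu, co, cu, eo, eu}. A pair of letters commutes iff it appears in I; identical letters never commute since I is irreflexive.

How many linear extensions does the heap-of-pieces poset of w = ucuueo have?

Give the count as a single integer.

0(u) covers ∅
1(c) covers ∅
2(u) covers 0:u
3(u) covers 2:u
4(e) covers 1:c
5(o) covers 3:u
floor of heap: 0:u, 1:c
completions by unplaced set U, small U first (add the entries for U minus each lowest piece of U):
  |U|=1: {4}:1  {5}:1
  |U|=2: {1,4}:1  {3,5}:1  {4,5}:2
  |U|=3: {1,4,5}:3  {2,3,5}:1  {3,4,5}:3
  |U|=4: {0,2,3,5}:1  {1,3,4,5}:6  {2,3,4,5}:4
  start at 0(u): 10
  start at 1(c): 5
sum over floor = 15

15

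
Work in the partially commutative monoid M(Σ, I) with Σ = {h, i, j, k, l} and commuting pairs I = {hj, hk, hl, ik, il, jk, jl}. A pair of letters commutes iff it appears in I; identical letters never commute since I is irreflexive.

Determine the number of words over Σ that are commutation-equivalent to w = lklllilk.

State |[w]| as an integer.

drop 0:l onto floor
drop 1:k onto {0:l}
drop 2:l onto {1:k}
drop 3:l onto {2:l}
drop 4:l onto {3:l}
drop 5:i onto floor
drop 6:l onto {4:l}
drop 7:k onto {6:l}
ground layer = {0:l, 5:i}
drop-orders for the pieces not yet dropped (sum over which currently-grounded one goes next):
  1 to go: {5} 1  {7} 1
  2 to go: {5,7} 2  {6,7} 1
  3 to go: {4,6,7} 1  {5,6,7} 3
  4 to go: {3,4,6,7} 1  {4,5,6,7} 4
  5 to go: {2,3,4,6,7} 1  {3,4,5,6,7} 5
  6 to go: {1,2,3,4,6,7} 1  {2,3,4,5,6,7} 6
  if 0:l drops first: 7 orders
  if 5:i drops first: 1 orders
heap linearizations: 8

8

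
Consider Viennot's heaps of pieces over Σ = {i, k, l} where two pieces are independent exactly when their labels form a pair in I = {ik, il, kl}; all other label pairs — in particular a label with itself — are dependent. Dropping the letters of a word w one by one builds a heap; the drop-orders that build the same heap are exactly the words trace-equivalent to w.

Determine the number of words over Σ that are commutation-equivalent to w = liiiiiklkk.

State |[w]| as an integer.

2520

0(l) covers ∅
1(i) covers ∅
2(i) covers 1:i
3(i) covers 2:i
4(i) covers 3:i
5(i) covers 4:i
6(k) covers ∅
7(l) covers 0:l
8(k) covers 6:k
9(k) covers 8:k
floor of heap: 0:l, 1:i, 6:k
completions by unplaced set U, small U first (add the entries for U minus each lowest piece of U):
  |U|=1: {5}:1  {7}:1  {9}:1
  |U|=2: {0,7}:1  {4,5}:1  {5,7}:2  {5,9}:2  {7,9}:2  {8,9}:1
  |U|=3: {0,5,7}:3  {0,7,9}:3  {3,4,5}:1  {4,5,7}:3  {4,5,9}:3  {5,7,9}:6  {5,8,9}:3  {6,8,9}:1  {7,8,9}:3
  |U|=4: {0,4,5,7}:6  {0,5,7,9}:12  {0,7,8,9}:6  {2,3,4,5}:1  {3,4,5,7}:4  {3,4,5,9}:4  {4,5,7,9}:12  {4,5,8,9}:6  {5,6,8,9}:4  {5,7,8,9}:12  {6,7,8,9}:4
  |U|=5: {0,3,4,5,7}:10  {0,4,5,7,9}:30  {0,5,7,8,9}:30  {0,6,7,8,9}:10  {1,2,3,4,5}:1  {2,3,4,5,7}:5  {2,3,4,5,9}:5  {3,4,5,7,9}:20  {3,4,5,8,9}:10  {4,5,6,8,9}:10  {4,5,7,8,9}:30  {5,6,7,8,9}:20
  |U|=6: {0,2,3,4,5,7}:15  {0,3,4,5,7,9}:60  {0,4,5,7,8,9}:90  {0,5,6,7,8,9}:60  {1,2,3,4,5,7}:6  {1,2,3,4,5,9}:6  {2,3,4,5,7,9}:30  {2,3,4,5,8,9}:15  {3,4,5,6,8,9}:20  {3,4,5,7,8,9}:60  {4,5,6,7,8,9}:60
  |U|=7: {0,1,2,3,4,5,7}:21  {0,2,3,4,5,7,9}:105  {0,3,4,5,7,8,9}:210  {0,4,5,6,7,8,9}:210  {1,2,3,4,5,7,9}:42  {1,2,3,4,5,8,9}:21  {2,3,4,5,6,8,9}:35  {2,3,4,5,7,8,9}:105  {3,4,5,6,7,8,9}:140
  |U|=8: {0,1,2,3,4,5,7,9}:168  {0,2,3,4,5,7,8,9}:420  {0,3,4,5,6,7,8,9}:560  {1,2,3,4,5,6,8,9}:56  {1,2,3,4,5,7,8,9}:168  {2,3,4,5,6,7,8,9}:280
  start at 0(l): 504
  start at 1(i): 1260
  start at 6(k): 756
sum over floor = 2520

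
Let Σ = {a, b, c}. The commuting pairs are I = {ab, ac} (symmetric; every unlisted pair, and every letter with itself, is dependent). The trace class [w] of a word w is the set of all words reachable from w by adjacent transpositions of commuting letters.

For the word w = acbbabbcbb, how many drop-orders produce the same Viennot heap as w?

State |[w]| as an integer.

0(a) covers ∅
1(c) covers ∅
2(b) covers 1:c
3(b) covers 2:b
4(a) covers 0:a
5(b) covers 3:b
6(b) covers 5:b
7(c) covers 6:b
8(b) covers 7:c
9(b) covers 8:b
floor of heap: 0:a, 1:c
completions by unplaced set U, small U first (add the entries for U minus each lowest piece of U):
  |U|=1: {4}:1  {9}:1
  |U|=2: {0,4}:1  {4,9}:2  {8,9}:1
  |U|=3: {0,4,9}:3  {4,8,9}:3  {7,8,9}:1
  |U|=4: {0,4,8,9}:6  {4,7,8,9}:4  {6,7,8,9}:1
  |U|=5: {0,4,7,8,9}:10  {4,6,7,8,9}:5  {5,6,7,8,9}:1
  |U|=6: {0,4,6,7,8,9}:15  {3,5,6,7,8,9}:1  {4,5,6,7,8,9}:6
  |U|=7: {0,4,5,6,7,8,9}:21  {2,3,5,6,7,8,9}:1  {3,4,5,6,7,8,9}:7
  |U|=8: {0,3,4,5,6,7,8,9}:28  {1,2,3,5,6,7,8,9}:1  {2,3,4,5,6,7,8,9}:8
  start at 0(a): 9
  start at 1(c): 36
sum over floor = 45

45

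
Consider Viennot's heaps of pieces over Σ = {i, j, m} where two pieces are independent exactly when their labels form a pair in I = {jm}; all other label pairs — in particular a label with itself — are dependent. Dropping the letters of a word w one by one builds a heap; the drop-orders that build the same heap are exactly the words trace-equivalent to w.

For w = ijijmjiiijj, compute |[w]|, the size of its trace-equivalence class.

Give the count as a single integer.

#0=i has no predecessor
#1=j depends on [0:i]
#2=i depends on [1:j]
#3=j depends on [2:i]
#4=m depends on [2:i]
#5=j depends on [3:j]
#6=i depends on [4:m, 5:j]
#7=i depends on [6:i]
#8=i depends on [7:i]
#9=j depends on [8:i]
#10=j depends on [9:j]
sources: [0:i]
N(rest) = Σ N(rest − s) over sources s of rest; N(one piece) = 1:
  size 1 → [10]=1
  size 2 → [9,10]=1
  size 3 → [8,9,10]=1
  size 4 → [7,8,9,10]=1
  size 5 → [6,7,8,9,10]=1
  size 6 → [4,6,7,8,9,10]=1  [5,6,7,8,9,10]=1
  size 7 → [3,5,6,7,8,9,10]=1  [4,5,6,7,8,9,10]=2
  size 8 → [3,4,5,6,7,8,9,10]=3
  size 9 → [2,3,4,5,6,7,8,9,10]=3
  first=0(i) contributes 3

3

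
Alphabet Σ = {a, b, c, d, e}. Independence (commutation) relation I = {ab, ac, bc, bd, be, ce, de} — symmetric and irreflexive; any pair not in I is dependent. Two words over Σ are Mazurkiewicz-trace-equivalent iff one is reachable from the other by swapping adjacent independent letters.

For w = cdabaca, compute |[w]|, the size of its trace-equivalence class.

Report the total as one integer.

0(c) covers ∅
1(d) covers 0:c
2(a) covers 1:d
3(b) covers ∅
4(a) covers 2:a
5(c) covers 1:d
6(a) covers 4:a
floor of heap: 0:c, 3:b
completions by unplaced set U, small U first (add the entries for U minus each lowest piece of U):
  |U|=1: {3}:1  {5}:1  {6}:1
  |U|=2: {3,5}:2  {3,6}:2  {4,6}:1  {5,6}:2
  |U|=3: {2,4,6}:1  {3,4,6}:3  {3,5,6}:6  {4,5,6}:3
  |U|=4: {2,3,4,6}:4  {2,4,5,6}:4  {3,4,5,6}:12
  |U|=5: {1,2,4,5,6}:4  {2,3,4,5,6}:20
  start at 0(c): 24
  start at 3(b): 4
sum over floor = 28

28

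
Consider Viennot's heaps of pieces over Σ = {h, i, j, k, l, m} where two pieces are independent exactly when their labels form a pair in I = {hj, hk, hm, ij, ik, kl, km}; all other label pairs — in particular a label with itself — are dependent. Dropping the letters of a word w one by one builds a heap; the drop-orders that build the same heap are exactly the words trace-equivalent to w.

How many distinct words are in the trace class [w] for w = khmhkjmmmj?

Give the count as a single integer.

135

drop 0:k onto floor
drop 1:h onto floor
drop 2:m onto floor
drop 3:h onto {1:h}
drop 4:k onto {0:k}
drop 5:j onto {2:m, 4:k}
drop 6:m onto {5:j}
drop 7:m onto {6:m}
drop 8:m onto {7:m}
drop 9:j onto {8:m}
ground layer = {0:k, 1:h, 2:m}
drop-orders for the pieces not yet dropped (sum over which currently-grounded one goes next):
  1 to go: {3} 1  {9} 1
  2 to go: {1,3} 1  {3,9} 2  {8,9} 1
  3 to go: {1,3,9} 3  {3,8,9} 3  {7,8,9} 1
  4 to go: {1,3,8,9} 6  {3,7,8,9} 4  {6,7,8,9} 1
  5 to go: {1,3,7,8,9} 10  {3,6,7,8,9} 5  {5,6,7,8,9} 1
  6 to go: {1,3,6,7,8,9} 15  {2,5,6,7,8,9} 1  {3,5,6,7,8,9} 6  {4,5,6,7,8,9} 1
  7 to go: {0,4,5,6,7,8,9} 1  {1,3,5,6,7,8,9} 21  {2,3,5,6,7,8,9} 7  {2,4,5,6,7,8,9} 2  {3,4,5,6,7,8,9} 7
  8 to go: {0,2,4,5,6,7,8,9} 3  {0,3,4,5,6,7,8,9} 8  {1,2,3,5,6,7,8,9} 28  {1,3,4,5,6,7,8,9} 28  {2,3,4,5,6,7,8,9} 16
  if 0:k drops first: 72 orders
  if 1:h drops first: 27 orders
  if 2:m drops first: 36 orders
heap linearizations: 135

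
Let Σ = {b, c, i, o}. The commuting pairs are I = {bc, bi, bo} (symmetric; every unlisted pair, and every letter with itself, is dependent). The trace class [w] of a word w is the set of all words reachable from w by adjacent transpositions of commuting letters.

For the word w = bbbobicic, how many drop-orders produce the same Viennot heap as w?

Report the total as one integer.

drop 0:b onto floor
drop 1:b onto {0:b}
drop 2:b onto {1:b}
drop 3:o onto floor
drop 4:b onto {2:b}
drop 5:i onto {3:o}
drop 6:c onto {5:i}
drop 7:i onto {6:c}
drop 8:c onto {7:i}
ground layer = {0:b, 3:o}
drop-orders for the pieces not yet dropped (sum over which currently-grounded one goes next):
  1 to go: {4} 1  {8} 1
  2 to go: {2,4} 1  {4,8} 2  {7,8} 1
  3 to go: {1,2,4} 1  {2,4,8} 3  {4,7,8} 3  {6,7,8} 1
  4 to go: {0,1,2,4} 1  {1,2,4,8} 4  {2,4,7,8} 6  {4,6,7,8} 4  {5,6,7,8} 1
  5 to go: {0,1,2,4,8} 5  {1,2,4,7,8} 10  {2,4,6,7,8} 10  {3,5,6,7,8} 1  {4,5,6,7,8} 5
  6 to go: {0,1,2,4,7,8} 15  {1,2,4,6,7,8} 20  {2,4,5,6,7,8} 15  {3,4,5,6,7,8} 6
  7 to go: {0,1,2,4,6,7,8} 35  {1,2,4,5,6,7,8} 35  {2,3,4,5,6,7,8} 21
  if 0:b drops first: 56 orders
  if 3:o drops first: 70 orders
heap linearizations: 126

126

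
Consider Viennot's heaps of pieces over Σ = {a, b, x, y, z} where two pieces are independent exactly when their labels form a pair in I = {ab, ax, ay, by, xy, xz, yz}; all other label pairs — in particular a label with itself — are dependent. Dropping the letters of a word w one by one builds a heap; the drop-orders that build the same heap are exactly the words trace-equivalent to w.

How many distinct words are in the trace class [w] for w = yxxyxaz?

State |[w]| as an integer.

210

#0=y has no predecessor
#1=x has no predecessor
#2=x depends on [1:x]
#3=y depends on [0:y]
#4=x depends on [2:x]
#5=a has no predecessor
#6=z depends on [5:a]
sources: [0:y, 1:x, 5:a]
N(rest) = Σ N(rest − s) over sources s of rest; N(one piece) = 1:
  size 1 → [3]=1  [4]=1  [6]=1
  size 2 → [0,3]=1  [2,4]=1  [3,4]=2  [3,6]=2  [4,6]=2  [5,6]=1
  size 3 → [0,3,4]=3  [0,3,6]=3  [1,2,4]=1  [2,3,4]=3  [2,4,6]=3  [3,4,6]=6  [3,5,6]=3  [4,5,6]=3
  size 4 → [0,2,3,4]=6  [0,3,4,6]=12  [0,3,5,6]=6  [1,2,3,4]=4  [1,2,4,6]=4  [2,3,4,6]=12  [2,4,5,6]=6  [3,4,5,6]=12
  size 5 → [0,1,2,3,4]=10  [0,2,3,4,6]=30  [0,3,4,5,6]=30  [1,2,3,4,6]=20  [1,2,4,5,6]=10  [2,3,4,5,6]=30
  first=0(y) contributes 60
  first=1(x) contributes 90
  first=5(a) contributes 60
|[w]| = 210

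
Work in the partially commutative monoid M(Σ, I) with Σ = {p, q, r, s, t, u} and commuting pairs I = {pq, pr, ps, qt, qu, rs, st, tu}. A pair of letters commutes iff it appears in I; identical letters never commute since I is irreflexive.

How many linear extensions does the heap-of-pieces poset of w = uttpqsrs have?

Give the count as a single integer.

221

0(u) covers ∅
1(t) covers ∅
2(t) covers 1:t
3(p) covers 0:u, 2:t
4(q) covers ∅
5(s) covers 0:u, 4:q
6(r) covers 0:u, 2:t, 4:q
7(s) covers 5:s
floor of heap: 0:u, 1:t, 4:q
completions by unplaced set U, small U first (add the entries for U minus each lowest piece of U):
  |U|=1: {3}:1  {6}:1  {7}:1
  |U|=2: {3,6}:2  {3,7}:2  {5,7}:1  {6,7}:2
  |U|=3: {2,3,6}:2  {3,5,7}:3  {3,6,7}:6  {5,6,7}:3
  |U|=4: {1,2,3,6}:2  {2,3,6,7}:8  {3,5,6,7}:12  {4,5,6,7}:3
  |U|=5: {0,3,5,6,7}:12  {1,2,3,6,7}:10  {2,3,5,6,7}:20  {3,4,5,6,7}:15
  |U|=6: {0,2,3,5,6,7}:32  {0,3,4,5,6,7}:27  {1,2,3,5,6,7}:30  {2,3,4,5,6,7}:35
  start at 0(u): 65
  start at 1(t): 94
  start at 4(q): 62
sum over floor = 221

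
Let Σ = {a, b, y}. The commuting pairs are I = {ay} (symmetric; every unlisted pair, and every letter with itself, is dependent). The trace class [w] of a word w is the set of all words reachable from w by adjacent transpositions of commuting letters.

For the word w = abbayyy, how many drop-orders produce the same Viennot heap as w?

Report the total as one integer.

drop 0:a onto floor
drop 1:b onto {0:a}
drop 2:b onto {1:b}
drop 3:a onto {2:b}
drop 4:y onto {2:b}
drop 5:y onto {4:y}
drop 6:y onto {5:y}
ground layer = {0:a}
drop-orders for the pieces not yet dropped (sum over which currently-grounded one goes next):
  1 to go: {3} 1  {6} 1
  2 to go: {3,6} 2  {5,6} 1
  3 to go: {3,5,6} 3  {4,5,6} 1
  4 to go: {3,4,5,6} 4
  5 to go: {2,3,4,5,6} 4
  if 0:a drops first: 4 orders

4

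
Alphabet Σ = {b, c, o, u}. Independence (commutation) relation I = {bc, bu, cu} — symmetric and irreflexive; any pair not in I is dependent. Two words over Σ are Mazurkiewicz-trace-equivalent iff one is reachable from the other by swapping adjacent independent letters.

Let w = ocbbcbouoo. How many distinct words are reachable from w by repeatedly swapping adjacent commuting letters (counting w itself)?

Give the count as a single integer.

0(o) covers ∅
1(c) covers 0:o
2(b) covers 0:o
3(b) covers 2:b
4(c) covers 1:c
5(b) covers 3:b
6(o) covers 4:c, 5:b
7(u) covers 6:o
8(o) covers 7:u
9(o) covers 8:o
floor of heap: 0:o
completions by unplaced set U, small U first (add the entries for U minus each lowest piece of U):
  |U|=1: {9}:1
  |U|=2: {8,9}:1
  |U|=3: {7,8,9}:1
  |U|=4: {6,7,8,9}:1
  |U|=5: {4,6,7,8,9}:1  {5,6,7,8,9}:1
  |U|=6: {1,4,6,7,8,9}:1  {3,5,6,7,8,9}:1  {4,5,6,7,8,9}:2
  |U|=7: {1,4,5,6,7,8,9}:3  {2,3,5,6,7,8,9}:1  {3,4,5,6,7,8,9}:3
  |U|=8: {1,3,4,5,6,7,8,9}:6  {2,3,4,5,6,7,8,9}:4
  start at 0(o): 10

10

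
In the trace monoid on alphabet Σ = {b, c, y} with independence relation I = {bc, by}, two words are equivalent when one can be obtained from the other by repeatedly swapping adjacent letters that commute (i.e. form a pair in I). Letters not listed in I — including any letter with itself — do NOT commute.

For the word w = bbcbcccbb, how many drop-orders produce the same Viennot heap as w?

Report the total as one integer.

drop 0:b onto floor
drop 1:b onto {0:b}
drop 2:c onto floor
drop 3:b onto {1:b}
drop 4:c onto {2:c}
drop 5:c onto {4:c}
drop 6:c onto {5:c}
drop 7:b onto {3:b}
drop 8:b onto {7:b}
ground layer = {0:b, 2:c}
drop-orders for the pieces not yet dropped (sum over which currently-grounded one goes next):
  1 to go: {6} 1  {8} 1
  2 to go: {5,6} 1  {6,8} 2  {7,8} 1
  3 to go: {3,7,8} 1  {4,5,6} 1  {5,6,8} 3  {6,7,8} 3
  4 to go: {1,3,7,8} 1  {2,4,5,6} 1  {3,6,7,8} 4  {4,5,6,8} 4  {5,6,7,8} 6
  5 to go: {0,1,3,7,8} 1  {1,3,6,7,8} 5  {2,4,5,6,8} 5  {3,5,6,7,8} 10  {4,5,6,7,8} 10
  6 to go: {0,1,3,6,7,8} 6  {1,3,5,6,7,8} 15  {2,4,5,6,7,8} 15  {3,4,5,6,7,8} 20
  7 to go: {0,1,3,5,6,7,8} 21  {1,3,4,5,6,7,8} 35  {2,3,4,5,6,7,8} 35
  if 0:b drops first: 70 orders
  if 2:c drops first: 56 orders
heap linearizations: 126

126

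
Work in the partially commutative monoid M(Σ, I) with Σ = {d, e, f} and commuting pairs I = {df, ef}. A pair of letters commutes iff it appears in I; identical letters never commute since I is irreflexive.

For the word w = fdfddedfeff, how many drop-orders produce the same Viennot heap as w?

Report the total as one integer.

462

drop 0:f onto floor
drop 1:d onto floor
drop 2:f onto {0:f}
drop 3:d onto {1:d}
drop 4:d onto {3:d}
drop 5:e onto {4:d}
drop 6:d onto {5:e}
drop 7:f onto {2:f}
drop 8:e onto {6:d}
drop 9:f onto {7:f}
drop 10:f onto {9:f}
ground layer = {0:f, 1:d}
drop-orders for the pieces not yet dropped (sum over which currently-grounded one goes next):
  1 to go: {8} 1  {10} 1
  2 to go: {6,8} 1  {8,10} 2  {9,10} 1
  3 to go: {5,6,8} 1  {6,8,10} 3  {7,9,10} 1  {8,9,10} 3
  4 to go: {2,7,9,10} 1  {4,5,6,8} 1  {5,6,8,10} 4  {6,8,9,10} 6  {7,8,9,10} 4
  5 to go: {0,2,7,9,10} 1  {2,7,8,9,10} 5  {3,4,5,6,8} 1  {4,5,6,8,10} 5  {5,6,8,9,10} 10  {6,7,8,9,10} 10
  6 to go: {0,2,7,8,9,10} 6  {1,3,4,5,6,8} 1  {2,6,7,8,9,10} 15  {3,4,5,6,8,10} 6  {4,5,6,8,9,10} 15  {5,6,7,8,9,10} 20
  7 to go: {0,2,6,7,8,9,10} 21  {1,3,4,5,6,8,10} 7  {2,5,6,7,8,9,10} 35  {3,4,5,6,8,9,10} 21  {4,5,6,7,8,9,10} 35
  8 to go: {0,2,5,6,7,8,9,10} 56  {1,3,4,5,6,8,9,10} 28  {2,4,5,6,7,8,9,10} 70  {3,4,5,6,7,8,9,10} 56
  9 to go: {0,2,4,5,6,7,8,9,10} 126  {1,3,4,5,6,7,8,9,10} 84  {2,3,4,5,6,7,8,9,10} 126
  if 0:f drops first: 210 orders
  if 1:d drops first: 252 orders
heap linearizations: 462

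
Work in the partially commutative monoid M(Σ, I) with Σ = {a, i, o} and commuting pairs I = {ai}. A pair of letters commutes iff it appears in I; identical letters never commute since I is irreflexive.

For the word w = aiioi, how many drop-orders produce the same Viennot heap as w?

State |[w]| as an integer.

drop 0:a onto floor
drop 1:i onto floor
drop 2:i onto {1:i}
drop 3:o onto {0:a, 2:i}
drop 4:i onto {3:o}
ground layer = {0:a, 1:i}
drop-orders for the pieces not yet dropped (sum over which currently-grounded one goes next):
  1 to go: {4} 1
  2 to go: {3,4} 1
  3 to go: {0,3,4} 1  {2,3,4} 1
  if 0:a drops first: 1 orders
  if 1:i drops first: 2 orders
heap linearizations: 3

3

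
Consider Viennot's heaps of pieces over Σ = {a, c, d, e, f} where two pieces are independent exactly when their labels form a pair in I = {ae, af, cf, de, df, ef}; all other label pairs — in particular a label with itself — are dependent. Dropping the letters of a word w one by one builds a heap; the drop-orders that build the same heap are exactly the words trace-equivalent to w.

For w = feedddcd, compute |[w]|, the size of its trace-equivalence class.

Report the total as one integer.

80

piece 0:f — minimal
piece 1:e — minimal
piece 2:e rests on {1:e}
piece 3:d — minimal
piece 4:d rests on {3:d}
piece 5:d rests on {4:d}
piece 6:c rests on {2:e, 5:d}
piece 7:d rests on {6:c}
minimal pieces: {0:f, 1:e, 3:d}
ways to finish when only these pieces remain (= sum over removing one remaining piece with nothing left below it):
  1 left: {0}→1  {7}→1
  2 left: {0,7}→2  {6,7}→1
  3 left: {0,6,7}→3  {2,6,7}→1  {5,6,7}→1
  4 left: {0,2,6,7}→4  {0,5,6,7}→4  {1,2,6,7}→1  {2,5,6,7}→2  {4,5,6,7}→1
  5 left: {0,1,2,6,7}→5  {0,2,5,6,7}→10  {0,4,5,6,7}→5  {1,2,5,6,7}→3  {2,4,5,6,7}→3  {3,4,5,6,7}→1
  6 left: {0,1,2,5,6,7}→18  {0,2,4,5,6,7}→18  {0,3,4,5,6,7}→6  {1,2,4,5,6,7}→6  {2,3,4,5,6,7}→4
  placing 0:f first → 10 extensions
  placing 1:e first → 28 extensions
  placing 3:d first → 42 extensions
total linear extensions = 80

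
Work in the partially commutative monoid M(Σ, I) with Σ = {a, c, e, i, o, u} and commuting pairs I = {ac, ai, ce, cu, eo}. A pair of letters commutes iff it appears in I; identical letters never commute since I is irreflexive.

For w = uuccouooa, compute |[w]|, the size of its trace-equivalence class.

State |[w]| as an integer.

6

piece 0:u — minimal
piece 1:u rests on {0:u}
piece 2:c — minimal
piece 3:c rests on {2:c}
piece 4:o rests on {1:u, 3:c}
piece 5:u rests on {4:o}
piece 6:o rests on {5:u}
piece 7:o rests on {6:o}
piece 8:a rests on {7:o}
minimal pieces: {0:u, 2:c}
ways to finish when only these pieces remain (= sum over removing one remaining piece with nothing left below it):
  1 left: {8}→1
  2 left: {7,8}→1
  3 left: {6,7,8}→1
  4 left: {5,6,7,8}→1
  5 left: {4,5,6,7,8}→1
  6 left: {1,4,5,6,7,8}→1  {3,4,5,6,7,8}→1
  7 left: {0,1,4,5,6,7,8}→1  {1,3,4,5,6,7,8}→2  {2,3,4,5,6,7,8}→1
  placing 0:u first → 3 extensions
  placing 2:c first → 3 extensions
total linear extensions = 6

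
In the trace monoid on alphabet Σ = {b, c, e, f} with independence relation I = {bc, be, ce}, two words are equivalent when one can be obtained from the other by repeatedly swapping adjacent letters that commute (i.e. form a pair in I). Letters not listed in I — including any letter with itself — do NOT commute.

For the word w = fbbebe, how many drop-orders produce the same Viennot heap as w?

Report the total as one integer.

10

piece 0:f — minimal
piece 1:b rests on {0:f}
piece 2:b rests on {1:b}
piece 3:e rests on {0:f}
piece 4:b rests on {2:b}
piece 5:e rests on {3:e}
minimal pieces: {0:f}
ways to finish when only these pieces remain (= sum over removing one remaining piece with nothing left below it):
  1 left: {4}→1  {5}→1
  2 left: {2,4}→1  {3,5}→1  {4,5}→2
  3 left: {1,2,4}→1  {2,4,5}→3  {3,4,5}→3
  4 left: {1,2,4,5}→4  {2,3,4,5}→6
  placing 0:f first → 10 extensions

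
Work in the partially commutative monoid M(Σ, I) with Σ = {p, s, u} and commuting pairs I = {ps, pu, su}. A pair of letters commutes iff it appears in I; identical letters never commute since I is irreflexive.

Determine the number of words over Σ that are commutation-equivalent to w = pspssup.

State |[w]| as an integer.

140

#0=p has no predecessor
#1=s has no predecessor
#2=p depends on [0:p]
#3=s depends on [1:s]
#4=s depends on [3:s]
#5=u has no predecessor
#6=p depends on [2:p]
sources: [0:p, 1:s, 5:u]
N(rest) = Σ N(rest − s) over sources s of rest; N(one piece) = 1:
  size 1 → [4]=1  [5]=1  [6]=1
  size 2 → [2,6]=1  [3,4]=1  [4,5]=2  [4,6]=2  [5,6]=2
  size 3 → [0,2,6]=1  [1,3,4]=1  [2,4,6]=3  [2,5,6]=3  [3,4,5]=3  [3,4,6]=3  [4,5,6]=6
  size 4 → [0,2,4,6]=4  [0,2,5,6]=4  [1,3,4,5]=4  [1,3,4,6]=4  [2,3,4,6]=6  [2,4,5,6]=12  [3,4,5,6]=12
  size 5 → [0,2,3,4,6]=10  [0,2,4,5,6]=20  [1,2,3,4,6]=10  [1,3,4,5,6]=20  [2,3,4,5,6]=30
  first=0(p) contributes 60
  first=1(s) contributes 60
  first=5(u) contributes 20
|[w]| = 140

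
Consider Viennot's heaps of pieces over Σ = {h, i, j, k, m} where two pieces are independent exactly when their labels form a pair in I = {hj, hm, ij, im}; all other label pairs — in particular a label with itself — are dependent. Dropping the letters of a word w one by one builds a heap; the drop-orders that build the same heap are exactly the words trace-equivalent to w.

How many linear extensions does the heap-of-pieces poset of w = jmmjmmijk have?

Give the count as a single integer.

piece 0:j — minimal
piece 1:m rests on {0:j}
piece 2:m rests on {1:m}
piece 3:j rests on {2:m}
piece 4:m rests on {3:j}
piece 5:m rests on {4:m}
piece 6:i — minimal
piece 7:j rests on {5:m}
piece 8:k rests on {6:i, 7:j}
minimal pieces: {0:j, 6:i}
ways to finish when only these pieces remain (= sum over removing one remaining piece with nothing left below it):
  1 left: {8}→1
  2 left: {6,8}→1  {7,8}→1
  3 left: {5,7,8}→1  {6,7,8}→2
  4 left: {4,5,7,8}→1  {5,6,7,8}→3
  5 left: {3,4,5,7,8}→1  {4,5,6,7,8}→4
  6 left: {2,3,4,5,7,8}→1  {3,4,5,6,7,8}→5
  7 left: {1,2,3,4,5,7,8}→1  {2,3,4,5,6,7,8}→6
  placing 0:j first → 7 extensions
  placing 6:i first → 1 extensions
total linear extensions = 8

8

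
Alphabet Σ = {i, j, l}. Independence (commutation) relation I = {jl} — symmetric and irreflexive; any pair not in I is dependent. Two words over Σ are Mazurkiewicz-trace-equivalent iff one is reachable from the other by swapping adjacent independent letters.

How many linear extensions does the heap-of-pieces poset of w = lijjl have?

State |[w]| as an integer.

3

drop 0:l onto floor
drop 1:i onto {0:l}
drop 2:j onto {1:i}
drop 3:j onto {2:j}
drop 4:l onto {1:i}
ground layer = {0:l}
drop-orders for the pieces not yet dropped (sum over which currently-grounded one goes next):
  1 to go: {3} 1  {4} 1
  2 to go: {2,3} 1  {3,4} 2
  3 to go: {2,3,4} 3
  if 0:l drops first: 3 orders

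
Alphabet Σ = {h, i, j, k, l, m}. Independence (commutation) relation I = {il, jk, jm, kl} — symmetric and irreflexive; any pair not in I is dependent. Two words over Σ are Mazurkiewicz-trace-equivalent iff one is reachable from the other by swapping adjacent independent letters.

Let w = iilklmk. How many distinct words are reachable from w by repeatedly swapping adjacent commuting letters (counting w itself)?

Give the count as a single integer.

drop 0:i onto floor
drop 1:i onto {0:i}
drop 2:l onto floor
drop 3:k onto {1:i}
drop 4:l onto {2:l}
drop 5:m onto {3:k, 4:l}
drop 6:k onto {5:m}
ground layer = {0:i, 2:l}
drop-orders for the pieces not yet dropped (sum over which currently-grounded one goes next):
  1 to go: {6} 1
  2 to go: {5,6} 1
  3 to go: {3,5,6} 1  {4,5,6} 1
  4 to go: {1,3,5,6} 1  {2,4,5,6} 1  {3,4,5,6} 2
  5 to go: {0,1,3,5,6} 1  {1,3,4,5,6} 3  {2,3,4,5,6} 3
  if 0:i drops first: 6 orders
  if 2:l drops first: 4 orders
heap linearizations: 10

10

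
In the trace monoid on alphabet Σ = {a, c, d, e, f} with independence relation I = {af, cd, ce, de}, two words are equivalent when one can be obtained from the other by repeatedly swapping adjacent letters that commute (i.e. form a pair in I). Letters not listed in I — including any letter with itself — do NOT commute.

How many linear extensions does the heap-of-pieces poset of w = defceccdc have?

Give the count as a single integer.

60

drop 0:d onto floor
drop 1:e onto floor
drop 2:f onto {0:d, 1:e}
drop 3:c onto {2:f}
drop 4:e onto {2:f}
drop 5:c onto {3:c}
drop 6:c onto {5:c}
drop 7:d onto {2:f}
drop 8:c onto {6:c}
ground layer = {0:d, 1:e}
drop-orders for the pieces not yet dropped (sum over which currently-grounded one goes next):
  1 to go: {4} 1  {7} 1  {8} 1
  2 to go: {4,7} 2  {4,8} 2  {6,8} 1  {7,8} 2
  3 to go: {4,6,8} 3  {4,7,8} 6  {5,6,8} 1  {6,7,8} 3
  4 to go: {3,5,6,8} 1  {4,5,6,8} 4  {4,6,7,8} 12  {5,6,7,8} 4
  5 to go: {3,4,5,6,8} 5  {3,5,6,7,8} 5  {4,5,6,7,8} 20
  6 to go: {3,4,5,6,7,8} 30
  7 to go: {2,3,4,5,6,7,8} 30
  if 0:d drops first: 30 orders
  if 1:e drops first: 30 orders
heap linearizations: 60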